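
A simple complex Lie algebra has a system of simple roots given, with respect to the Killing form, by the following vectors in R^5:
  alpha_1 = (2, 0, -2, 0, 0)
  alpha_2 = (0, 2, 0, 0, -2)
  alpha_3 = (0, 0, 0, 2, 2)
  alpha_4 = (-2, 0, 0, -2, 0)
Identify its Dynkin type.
Compute the Cartan integers a_ij = 2(alpha_i, alpha_j)/(alpha_j, alpha_j); the resulting 4x4 Cartan matrix is
[[2, 0, 0, -1], [0, 2, -1, 0], [0, -1, 2, -1], [-1, 0, -1, 2]].
All simple roots have the same length, so the diagram is simply laced. The associated Dynkin diagram is a chain of 4 nodes with single edges (A_4), so the type is A_4 (the algebra sl(5)).

A4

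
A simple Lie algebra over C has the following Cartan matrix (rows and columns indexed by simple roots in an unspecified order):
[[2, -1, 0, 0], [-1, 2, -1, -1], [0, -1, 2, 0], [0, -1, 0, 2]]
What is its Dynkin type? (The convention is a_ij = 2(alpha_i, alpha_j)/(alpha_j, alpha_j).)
type D_4

The matrix has rank 4 with 2's on the diagonal. Reading the off-diagonal entries as Dynkin edges (a single edge where a_ij = a_ji = -1; a double or triple edge where a_ij * a_ji = 2 or 3), the diagram is a chain of 2 nodes with a fork of two nodes at one end (D_4). One simple-root ordering that puts it in standard form is (alpha_4, alpha_2, alpha_1, alpha_3). So the algebra is type D_4, i.e. so(8).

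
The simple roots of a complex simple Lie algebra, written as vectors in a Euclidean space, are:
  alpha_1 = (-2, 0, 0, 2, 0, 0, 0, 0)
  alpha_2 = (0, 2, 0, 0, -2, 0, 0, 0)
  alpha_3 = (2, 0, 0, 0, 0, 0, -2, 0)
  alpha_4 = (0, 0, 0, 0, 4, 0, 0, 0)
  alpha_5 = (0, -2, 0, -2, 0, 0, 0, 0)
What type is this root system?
C_5

Compute the Cartan integers a_ij = 2(alpha_i, alpha_j)/(alpha_j, alpha_j); the resulting 5x5 Cartan matrix is
[[2, 0, -1, 0, -1], [0, 2, 0, -1, -1], [-1, 0, 2, 0, 0], [0, -2, 0, 2, 0], [-1, -1, 0, 0, 2]].
The roots have two lengths (squared-length ratio 2:1); the short ones are alpha_{1,2,3,5}. The associated Dynkin diagram is a chain of 5 nodes with a double edge at one end; the terminal node there is the unique long simple root (C_5), so the type is C_5 (the algebra sp(10)).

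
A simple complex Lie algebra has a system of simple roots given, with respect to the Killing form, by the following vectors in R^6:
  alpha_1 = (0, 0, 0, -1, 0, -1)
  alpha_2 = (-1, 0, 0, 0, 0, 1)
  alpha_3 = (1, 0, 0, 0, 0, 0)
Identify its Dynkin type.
Compute the Cartan integers a_ij = 2(alpha_i, alpha_j)/(alpha_j, alpha_j); the resulting 3x3 Cartan matrix is
[[2, -1, 0], [-1, 2, -2], [0, -1, 2]].
The roots have two lengths (squared-length ratio 2:1); the short ones are alpha_{3}. The associated Dynkin diagram is a chain of 3 nodes with a double edge at one end; the terminal node there is the unique short simple root (B_3), so the type is B_3 (the algebra so(7)).

B_3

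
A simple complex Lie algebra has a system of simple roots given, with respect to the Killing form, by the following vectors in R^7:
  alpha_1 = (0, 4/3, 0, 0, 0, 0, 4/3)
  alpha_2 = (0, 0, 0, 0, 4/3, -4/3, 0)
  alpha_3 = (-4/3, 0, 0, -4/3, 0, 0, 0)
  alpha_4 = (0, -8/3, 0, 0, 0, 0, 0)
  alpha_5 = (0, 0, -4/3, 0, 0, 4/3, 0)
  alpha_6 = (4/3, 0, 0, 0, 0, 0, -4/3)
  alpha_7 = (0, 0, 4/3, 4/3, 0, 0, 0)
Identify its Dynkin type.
C_7 (sp(14))

Compute the Cartan integers a_ij = 2(alpha_i, alpha_j)/(alpha_j, alpha_j); the resulting 7x7 Cartan matrix is
[[2, 0, 0, -1, 0, -1, 0], [0, 2, 0, 0, -1, 0, 0], [0, 0, 2, 0, 0, -1, -1], [-2, 0, 0, 2, 0, 0, 0], [0, -1, 0, 0, 2, 0, -1], [-1, 0, -1, 0, 0, 2, 0], [0, 0, -1, 0, -1, 0, 2]].
The roots have two lengths (squared-length ratio 2:1); the short ones are alpha_{1,2,3,5,6,7}. The associated Dynkin diagram is a chain of 7 nodes with a double edge at one end; the terminal node there is the unique long simple root (C_7), so the type is C_7 (the algebra sp(14)).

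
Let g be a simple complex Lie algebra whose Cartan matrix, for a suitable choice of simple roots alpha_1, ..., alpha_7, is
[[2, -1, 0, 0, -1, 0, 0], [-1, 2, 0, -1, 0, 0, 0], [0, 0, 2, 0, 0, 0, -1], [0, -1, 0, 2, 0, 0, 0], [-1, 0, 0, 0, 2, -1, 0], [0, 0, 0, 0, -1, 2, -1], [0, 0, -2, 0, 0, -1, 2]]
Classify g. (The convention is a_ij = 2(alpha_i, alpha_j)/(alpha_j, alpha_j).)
The matrix has rank 7 with 2's on the diagonal. Reading the off-diagonal entries as Dynkin edges (a single edge where a_ij = a_ji = -1; a double or triple edge where a_ij * a_ji = 2 or 3), the diagram is a chain of 7 nodes with a double edge at one end; the terminal node there is the unique short simple root (B_7). One simple-root ordering that puts it in standard form is (alpha_4, alpha_2, alpha_1, alpha_5, alpha_6, alpha_7, alpha_3). So the algebra is type B_7, i.e. so(15).

B_7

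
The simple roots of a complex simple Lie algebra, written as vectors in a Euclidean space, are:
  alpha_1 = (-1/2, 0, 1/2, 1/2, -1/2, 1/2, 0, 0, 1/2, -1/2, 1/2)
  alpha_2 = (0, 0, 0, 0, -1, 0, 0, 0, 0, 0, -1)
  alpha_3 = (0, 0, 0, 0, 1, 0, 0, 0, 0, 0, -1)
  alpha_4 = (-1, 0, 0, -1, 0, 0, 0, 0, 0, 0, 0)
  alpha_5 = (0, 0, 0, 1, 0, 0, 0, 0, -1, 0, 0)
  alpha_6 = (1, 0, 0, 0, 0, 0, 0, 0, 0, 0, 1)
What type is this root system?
Compute the Cartan integers a_ij = 2(alpha_i, alpha_j)/(alpha_j, alpha_j); the resulting 6x6 Cartan matrix is
[[2, 0, -1, 0, 0, 0], [0, 2, 0, 0, 0, -1], [-1, 0, 2, 0, 0, -1], [0, 0, 0, 2, -1, -1], [0, 0, 0, -1, 2, 0], [0, -1, -1, -1, 0, 2]].
All simple roots have the same length, so the diagram is simply laced. The associated Dynkin diagram is a chain of 5 nodes with one extra node attached to the third node from one end (E_6), so the type is E_6.

type E_6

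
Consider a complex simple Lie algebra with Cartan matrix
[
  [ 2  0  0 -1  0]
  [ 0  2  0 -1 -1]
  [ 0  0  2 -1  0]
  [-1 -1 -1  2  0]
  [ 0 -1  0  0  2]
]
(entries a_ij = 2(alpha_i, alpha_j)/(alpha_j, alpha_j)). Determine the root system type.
The matrix has rank 5 with 2's on the diagonal. Reading the off-diagonal entries as Dynkin edges (a single edge where a_ij = a_ji = -1; a double or triple edge where a_ij * a_ji = 2 or 3), the diagram is a chain of 3 nodes with a fork of two nodes at one end (D_5). One simple-root ordering that puts it in standard form is (alpha_5, alpha_2, alpha_4, alpha_3, alpha_1). So the algebra is type D_5, i.e. so(10).

D5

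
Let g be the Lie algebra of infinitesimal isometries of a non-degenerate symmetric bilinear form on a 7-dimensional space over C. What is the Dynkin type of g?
This is so(7) with 7 odd, which has dimension 7(7-1)/2 = 21 and rank (7-1)/2 = 3. In the classification of classical Lie algebras, the orthogonal algebra so(2n+1) in an odd number of variables has type B_n; here n = 3, so the Dynkin diagram is a chain of 3 nodes with a double edge at one end; the terminal node there is the unique short simple root (B_3). Hence the type is B_3.

B_3 (so(7))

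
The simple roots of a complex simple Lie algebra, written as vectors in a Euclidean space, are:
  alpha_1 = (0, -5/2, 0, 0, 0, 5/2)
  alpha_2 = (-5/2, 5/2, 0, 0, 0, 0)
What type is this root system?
A2

Compute the Cartan integers a_ij = 2(alpha_i, alpha_j)/(alpha_j, alpha_j); the resulting 2x2 Cartan matrix is
[[2, -1], [-1, 2]].
All simple roots have the same length, so the diagram is simply laced. The associated Dynkin diagram is a chain of 2 nodes with single edges (A_2), so the type is A_2 (the algebra sl(3)).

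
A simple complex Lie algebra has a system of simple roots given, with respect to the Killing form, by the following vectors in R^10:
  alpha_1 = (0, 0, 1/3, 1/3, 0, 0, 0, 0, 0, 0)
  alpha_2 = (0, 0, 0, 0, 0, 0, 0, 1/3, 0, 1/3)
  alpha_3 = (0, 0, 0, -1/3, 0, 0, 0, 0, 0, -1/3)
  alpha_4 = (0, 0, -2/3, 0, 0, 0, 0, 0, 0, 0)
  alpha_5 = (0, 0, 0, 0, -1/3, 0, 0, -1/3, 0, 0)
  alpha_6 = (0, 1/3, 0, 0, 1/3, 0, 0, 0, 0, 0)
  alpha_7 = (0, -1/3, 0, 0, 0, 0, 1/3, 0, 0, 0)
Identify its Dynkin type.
Compute the Cartan integers a_ij = 2(alpha_i, alpha_j)/(alpha_j, alpha_j); the resulting 7x7 Cartan matrix is
[[2, 0, -1, -1, 0, 0, 0], [0, 2, -1, 0, -1, 0, 0], [-1, -1, 2, 0, 0, 0, 0], [-2, 0, 0, 2, 0, 0, 0], [0, -1, 0, 0, 2, -1, 0], [0, 0, 0, 0, -1, 2, -1], [0, 0, 0, 0, 0, -1, 2]].
The roots have two lengths (squared-length ratio 2:1); the short ones are alpha_{1,2,3,5,6,7}. The associated Dynkin diagram is a chain of 7 nodes with a double edge at one end; the terminal node there is the unique long simple root (C_7), so the type is C_7 (the algebra sp(14)).

type C_7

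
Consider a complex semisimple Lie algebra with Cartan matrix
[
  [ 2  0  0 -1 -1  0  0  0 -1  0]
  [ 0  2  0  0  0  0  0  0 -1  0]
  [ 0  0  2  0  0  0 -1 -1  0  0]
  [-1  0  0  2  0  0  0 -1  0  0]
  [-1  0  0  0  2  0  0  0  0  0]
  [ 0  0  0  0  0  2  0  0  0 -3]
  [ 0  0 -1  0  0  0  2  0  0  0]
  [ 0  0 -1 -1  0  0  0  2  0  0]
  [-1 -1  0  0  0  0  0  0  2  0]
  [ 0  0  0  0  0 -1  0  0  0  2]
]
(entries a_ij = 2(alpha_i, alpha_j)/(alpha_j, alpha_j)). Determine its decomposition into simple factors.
type E_8 + type G_2

The diagram associated to this matrix has two connected components: the simple roots {alpha_1, alpha_2, alpha_3, alpha_4, alpha_5, alpha_7, alpha_8, alpha_9} form a chain of 7 nodes with one extra node attached to the third node from one end (E_8), and {alpha_6, alpha_10} form two nodes joined by a triple edge (G_2). A semisimple Lie algebra decomposes uniquely as the direct sum of simple ideals, one per connected component of its Dynkin diagram, so g ≅ E_8 ⊕ G_2 (dimension 248 + 14 = 262).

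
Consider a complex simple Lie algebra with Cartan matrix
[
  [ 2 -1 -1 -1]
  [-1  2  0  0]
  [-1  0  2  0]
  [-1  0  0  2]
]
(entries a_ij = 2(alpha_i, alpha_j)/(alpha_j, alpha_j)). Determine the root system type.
The matrix has rank 4 with 2's on the diagonal. Reading the off-diagonal entries as Dynkin edges (a single edge where a_ij = a_ji = -1; a double or triple edge where a_ij * a_ji = 2 or 3), the diagram is a chain of 2 nodes with a fork of two nodes at one end (D_4). One simple-root ordering that puts it in standard form is (alpha_4, alpha_1, alpha_2, alpha_3). So the algebra is type D_4, i.e. so(8).

type D_4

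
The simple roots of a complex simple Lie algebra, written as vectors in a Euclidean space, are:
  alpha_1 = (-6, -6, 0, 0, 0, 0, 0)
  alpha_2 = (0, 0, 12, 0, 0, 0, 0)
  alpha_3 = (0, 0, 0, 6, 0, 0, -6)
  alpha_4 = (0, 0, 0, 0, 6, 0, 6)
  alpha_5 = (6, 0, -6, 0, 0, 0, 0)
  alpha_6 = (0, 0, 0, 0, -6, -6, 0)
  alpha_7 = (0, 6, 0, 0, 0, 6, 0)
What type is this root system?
Compute the Cartan integers a_ij = 2(alpha_i, alpha_j)/(alpha_j, alpha_j); the resulting 7x7 Cartan matrix is
[[2, 0, 0, 0, -1, 0, -1], [0, 2, 0, 0, -2, 0, 0], [0, 0, 2, -1, 0, 0, 0], [0, 0, -1, 2, 0, -1, 0], [-1, -1, 0, 0, 2, 0, 0], [0, 0, 0, -1, 0, 2, -1], [-1, 0, 0, 0, 0, -1, 2]].
The roots have two lengths (squared-length ratio 2:1); the short ones are alpha_{1,3,4,5,6,7}. The associated Dynkin diagram is a chain of 7 nodes with a double edge at one end; the terminal node there is the unique long simple root (C_7), so the type is C_7 (the algebra sp(14)).

C_7 (sp(14))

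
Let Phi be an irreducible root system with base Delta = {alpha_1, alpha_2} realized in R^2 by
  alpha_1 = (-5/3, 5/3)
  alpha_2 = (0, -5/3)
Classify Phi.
Compute the Cartan integers a_ij = 2(alpha_i, alpha_j)/(alpha_j, alpha_j); the resulting 2x2 Cartan matrix is
[[2, -2], [-1, 2]].
The roots have two lengths (squared-length ratio 2:1); the short ones are alpha_{2}. The associated Dynkin diagram is a chain of 2 nodes with a double edge at one end; the terminal node there is the unique short simple root (B_2), so the type is B_2 (the algebra so(5)).

B_2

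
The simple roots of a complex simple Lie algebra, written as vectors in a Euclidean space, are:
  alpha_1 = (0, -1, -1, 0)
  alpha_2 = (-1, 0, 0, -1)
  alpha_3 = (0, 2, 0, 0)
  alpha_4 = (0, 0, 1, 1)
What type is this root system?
Compute the Cartan integers a_ij = 2(alpha_i, alpha_j)/(alpha_j, alpha_j); the resulting 4x4 Cartan matrix is
[[2, 0, -1, -1], [0, 2, 0, -1], [-2, 0, 2, 0], [-1, -1, 0, 2]].
The roots have two lengths (squared-length ratio 2:1); the short ones are alpha_{1,2,4}. The associated Dynkin diagram is a chain of 4 nodes with a double edge at one end; the terminal node there is the unique long simple root (C_4), so the type is C_4 (the algebra sp(8)).

C4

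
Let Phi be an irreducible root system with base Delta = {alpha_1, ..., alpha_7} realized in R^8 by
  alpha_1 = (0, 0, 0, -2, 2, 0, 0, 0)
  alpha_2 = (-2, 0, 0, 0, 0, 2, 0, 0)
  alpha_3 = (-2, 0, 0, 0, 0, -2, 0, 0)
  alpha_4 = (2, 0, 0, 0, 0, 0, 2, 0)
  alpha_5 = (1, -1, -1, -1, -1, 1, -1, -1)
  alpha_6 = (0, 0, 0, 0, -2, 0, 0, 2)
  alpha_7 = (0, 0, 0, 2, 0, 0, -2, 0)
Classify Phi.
E_7

Compute the Cartan integers a_ij = 2(alpha_i, alpha_j)/(alpha_j, alpha_j); the resulting 7x7 Cartan matrix is
[[2, 0, 0, 0, 0, -1, -1], [0, 2, 0, -1, 0, 0, 0], [0, 0, 2, -1, -1, 0, 0], [0, -1, -1, 2, 0, 0, -1], [0, 0, -1, 0, 2, 0, 0], [-1, 0, 0, 0, 0, 2, 0], [-1, 0, 0, -1, 0, 0, 2]].
All simple roots have the same length, so the diagram is simply laced. The associated Dynkin diagram is a chain of 6 nodes with one extra node attached to the third node from one end (E_7), so the type is E_7.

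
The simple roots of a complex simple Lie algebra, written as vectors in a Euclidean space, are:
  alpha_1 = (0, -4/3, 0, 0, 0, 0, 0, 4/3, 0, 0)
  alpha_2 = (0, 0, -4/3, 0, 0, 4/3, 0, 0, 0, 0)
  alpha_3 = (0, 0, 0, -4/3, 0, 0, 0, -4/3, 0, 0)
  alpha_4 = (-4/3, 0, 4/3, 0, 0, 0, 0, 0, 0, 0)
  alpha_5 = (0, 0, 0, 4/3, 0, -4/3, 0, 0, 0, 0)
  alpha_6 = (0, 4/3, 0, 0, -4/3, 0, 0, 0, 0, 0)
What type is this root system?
A6

Compute the Cartan integers a_ij = 2(alpha_i, alpha_j)/(alpha_j, alpha_j); the resulting 6x6 Cartan matrix is
[[2, 0, -1, 0, 0, -1], [0, 2, 0, -1, -1, 0], [-1, 0, 2, 0, -1, 0], [0, -1, 0, 2, 0, 0], [0, -1, -1, 0, 2, 0], [-1, 0, 0, 0, 0, 2]].
All simple roots have the same length, so the diagram is simply laced. The associated Dynkin diagram is a chain of 6 nodes with single edges (A_6), so the type is A_6 (the algebra sl(7)).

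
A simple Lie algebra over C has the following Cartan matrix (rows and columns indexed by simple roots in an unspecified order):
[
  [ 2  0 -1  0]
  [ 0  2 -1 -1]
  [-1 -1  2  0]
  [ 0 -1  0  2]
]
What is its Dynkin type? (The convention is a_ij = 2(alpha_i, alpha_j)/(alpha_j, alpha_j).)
A4

The matrix has rank 4 with 2's on the diagonal. Reading the off-diagonal entries as Dynkin edges (a single edge where a_ij = a_ji = -1; a double or triple edge where a_ij * a_ji = 2 or 3), the diagram is a chain of 4 nodes with single edges (A_4). One simple-root ordering that puts it in standard form is (alpha_4, alpha_2, alpha_3, alpha_1). So the algebra is type A_4, i.e. sl(5).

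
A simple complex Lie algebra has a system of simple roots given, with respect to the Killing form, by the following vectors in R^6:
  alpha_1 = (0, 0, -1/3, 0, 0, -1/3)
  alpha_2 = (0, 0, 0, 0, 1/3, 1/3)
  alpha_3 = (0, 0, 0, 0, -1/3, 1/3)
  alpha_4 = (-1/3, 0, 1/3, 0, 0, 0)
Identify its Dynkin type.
Compute the Cartan integers a_ij = 2(alpha_i, alpha_j)/(alpha_j, alpha_j); the resulting 4x4 Cartan matrix is
[[2, -1, -1, -1], [-1, 2, 0, 0], [-1, 0, 2, 0], [-1, 0, 0, 2]].
All simple roots have the same length, so the diagram is simply laced. The associated Dynkin diagram is a chain of 2 nodes with a fork of two nodes at one end (D_4), so the type is D_4 (the algebra so(8)).

type D_4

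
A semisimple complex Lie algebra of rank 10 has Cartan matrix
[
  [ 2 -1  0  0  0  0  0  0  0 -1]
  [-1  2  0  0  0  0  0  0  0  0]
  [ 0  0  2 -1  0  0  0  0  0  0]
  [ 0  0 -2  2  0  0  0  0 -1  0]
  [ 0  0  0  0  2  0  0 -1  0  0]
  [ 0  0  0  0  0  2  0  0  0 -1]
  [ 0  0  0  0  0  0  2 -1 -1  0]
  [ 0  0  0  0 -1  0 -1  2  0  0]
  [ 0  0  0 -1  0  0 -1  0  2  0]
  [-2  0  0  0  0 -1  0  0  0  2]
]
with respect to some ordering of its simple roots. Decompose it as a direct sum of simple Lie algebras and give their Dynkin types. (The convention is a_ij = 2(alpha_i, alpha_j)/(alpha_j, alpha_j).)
The diagram associated to this matrix has two connected components: the simple roots {alpha_3, alpha_4, alpha_5, alpha_7, alpha_8, alpha_9} form a chain of 6 nodes with a double edge at one end; the terminal node there is the unique short simple root (B_6), and {alpha_1, alpha_2, alpha_6, alpha_10} form a chain of 4 nodes with a double edge between the middle two (F_4). A semisimple Lie algebra decomposes uniquely as the direct sum of simple ideals, one per connected component of its Dynkin diagram, so g ≅ B_6 ⊕ F_4 (dimension 78 + 52 = 130).

B6 ⊕ F4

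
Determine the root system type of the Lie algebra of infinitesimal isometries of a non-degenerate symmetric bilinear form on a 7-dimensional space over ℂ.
This is so(7) with 7 odd, which has dimension 7(7-1)/2 = 21 and rank (7-1)/2 = 3. In the classification of classical Lie algebras, the orthogonal algebra so(2n+1) in an odd number of variables has type B_n; here n = 3, so the Dynkin diagram is a chain of 3 nodes with a double edge at one end; the terminal node there is the unique short simple root (B_3). Hence the type is B_3.

B_3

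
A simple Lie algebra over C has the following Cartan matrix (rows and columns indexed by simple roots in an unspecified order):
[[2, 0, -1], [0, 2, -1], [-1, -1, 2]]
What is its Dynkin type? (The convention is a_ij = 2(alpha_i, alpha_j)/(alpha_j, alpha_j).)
A_3

The matrix has rank 3 with 2's on the diagonal. Reading the off-diagonal entries as Dynkin edges (a single edge where a_ij = a_ji = -1; a double or triple edge where a_ij * a_ji = 2 or 3), the diagram is a chain of 3 nodes with single edges (A_3). One simple-root ordering that puts it in standard form is (alpha_2, alpha_3, alpha_1). So the algebra is type A_3, i.e. sl(4).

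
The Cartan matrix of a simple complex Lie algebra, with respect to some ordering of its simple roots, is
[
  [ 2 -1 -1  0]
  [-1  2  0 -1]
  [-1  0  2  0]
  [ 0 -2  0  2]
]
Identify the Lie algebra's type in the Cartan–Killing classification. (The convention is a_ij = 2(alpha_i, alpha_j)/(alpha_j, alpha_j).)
The matrix has rank 4 with 2's on the diagonal. Reading the off-diagonal entries as Dynkin edges (a single edge where a_ij = a_ji = -1; a double or triple edge where a_ij * a_ji = 2 or 3), the diagram is a chain of 4 nodes with a double edge at one end; the terminal node there is the unique long simple root (C_4). One simple-root ordering that puts it in standard form is (alpha_3, alpha_1, alpha_2, alpha_4). So the algebra is type C_4, i.e. sp(8).

C_4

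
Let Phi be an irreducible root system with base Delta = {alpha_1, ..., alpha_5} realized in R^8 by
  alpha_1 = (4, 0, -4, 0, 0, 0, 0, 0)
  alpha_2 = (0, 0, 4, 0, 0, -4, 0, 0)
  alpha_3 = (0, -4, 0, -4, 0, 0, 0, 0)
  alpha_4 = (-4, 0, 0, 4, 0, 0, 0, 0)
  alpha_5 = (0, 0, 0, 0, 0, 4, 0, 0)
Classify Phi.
B5

Compute the Cartan integers a_ij = 2(alpha_i, alpha_j)/(alpha_j, alpha_j); the resulting 5x5 Cartan matrix is
[[2, -1, 0, -1, 0], [-1, 2, 0, 0, -2], [0, 0, 2, -1, 0], [-1, 0, -1, 2, 0], [0, -1, 0, 0, 2]].
The roots have two lengths (squared-length ratio 2:1); the short ones are alpha_{5}. The associated Dynkin diagram is a chain of 5 nodes with a double edge at one end; the terminal node there is the unique short simple root (B_5), so the type is B_5 (the algebra so(11)).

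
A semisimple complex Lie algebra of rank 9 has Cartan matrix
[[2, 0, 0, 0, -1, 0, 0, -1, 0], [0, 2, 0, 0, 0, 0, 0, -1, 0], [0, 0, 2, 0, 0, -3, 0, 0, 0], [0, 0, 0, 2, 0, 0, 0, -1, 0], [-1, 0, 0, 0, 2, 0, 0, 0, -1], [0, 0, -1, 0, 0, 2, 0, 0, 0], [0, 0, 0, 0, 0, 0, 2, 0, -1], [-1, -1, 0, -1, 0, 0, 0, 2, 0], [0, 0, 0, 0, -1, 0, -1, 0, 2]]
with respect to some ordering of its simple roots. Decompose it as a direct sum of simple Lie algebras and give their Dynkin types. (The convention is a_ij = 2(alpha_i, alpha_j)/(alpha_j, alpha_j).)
type D_7 ⊕ type G_2

The diagram associated to this matrix has two connected components: the simple roots {alpha_1, alpha_2, alpha_4, alpha_5, alpha_7, alpha_8, alpha_9} form a chain of 5 nodes with a fork of two nodes at one end (D_7), and {alpha_3, alpha_6} form two nodes joined by a triple edge (G_2). A semisimple Lie algebra decomposes uniquely as the direct sum of simple ideals, one per connected component of its Dynkin diagram, so g ≅ D_7 ⊕ G_2 (dimension 91 + 14 = 105).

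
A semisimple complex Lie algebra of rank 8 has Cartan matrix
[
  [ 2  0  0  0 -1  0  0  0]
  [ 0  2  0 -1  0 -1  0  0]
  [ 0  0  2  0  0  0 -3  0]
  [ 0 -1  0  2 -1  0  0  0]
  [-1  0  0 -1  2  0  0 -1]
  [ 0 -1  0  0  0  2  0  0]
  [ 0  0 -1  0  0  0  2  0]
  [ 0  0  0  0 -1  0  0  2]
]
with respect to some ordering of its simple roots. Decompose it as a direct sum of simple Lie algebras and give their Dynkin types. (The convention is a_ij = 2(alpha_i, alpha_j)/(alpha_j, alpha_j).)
D_6 + G_2

The diagram associated to this matrix has two connected components: the simple roots {alpha_1, alpha_2, alpha_4, alpha_5, alpha_6, alpha_8} form a chain of 4 nodes with a fork of two nodes at one end (D_6), and {alpha_3, alpha_7} form two nodes joined by a triple edge (G_2). A semisimple Lie algebra decomposes uniquely as the direct sum of simple ideals, one per connected component of its Dynkin diagram, so g ≅ D_6 ⊕ G_2 (dimension 66 + 14 = 80).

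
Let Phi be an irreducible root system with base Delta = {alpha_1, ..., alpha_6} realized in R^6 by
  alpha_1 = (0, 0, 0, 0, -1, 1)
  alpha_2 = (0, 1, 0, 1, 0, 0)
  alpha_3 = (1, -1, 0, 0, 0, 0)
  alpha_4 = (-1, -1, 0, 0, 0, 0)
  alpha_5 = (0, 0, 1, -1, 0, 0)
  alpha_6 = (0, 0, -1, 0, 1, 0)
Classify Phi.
Compute the Cartan integers a_ij = 2(alpha_i, alpha_j)/(alpha_j, alpha_j); the resulting 6x6 Cartan matrix is
[[2, 0, 0, 0, 0, -1], [0, 2, -1, -1, -1, 0], [0, -1, 2, 0, 0, 0], [0, -1, 0, 2, 0, 0], [0, -1, 0, 0, 2, -1], [-1, 0, 0, 0, -1, 2]].
All simple roots have the same length, so the diagram is simply laced. The associated Dynkin diagram is a chain of 4 nodes with a fork of two nodes at one end (D_6), so the type is D_6 (the algebra so(12)).

D_6 (so(12))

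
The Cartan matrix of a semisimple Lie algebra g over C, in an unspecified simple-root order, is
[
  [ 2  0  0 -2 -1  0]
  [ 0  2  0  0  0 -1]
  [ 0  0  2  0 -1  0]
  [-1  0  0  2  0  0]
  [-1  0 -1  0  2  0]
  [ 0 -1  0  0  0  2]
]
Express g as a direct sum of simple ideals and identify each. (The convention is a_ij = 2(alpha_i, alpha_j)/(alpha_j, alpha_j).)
The diagram associated to this matrix has two connected components: the simple roots {alpha_2, alpha_6} form a chain of 2 nodes with single edges (A_2), and {alpha_1, alpha_3, alpha_4, alpha_5} form a chain of 4 nodes with a double edge at one end; the terminal node there is the unique short simple root (B_4). A semisimple Lie algebra decomposes uniquely as the direct sum of simple ideals, one per connected component of its Dynkin diagram, so g ≅ A_2 ⊕ B_4 (dimension 8 + 36 = 44).

type A_2 + type B_4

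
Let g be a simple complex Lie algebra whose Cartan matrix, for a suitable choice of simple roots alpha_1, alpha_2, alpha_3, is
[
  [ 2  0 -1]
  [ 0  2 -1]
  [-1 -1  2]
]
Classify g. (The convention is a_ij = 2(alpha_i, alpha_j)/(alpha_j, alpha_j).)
type A_3

The matrix has rank 3 with 2's on the diagonal. Reading the off-diagonal entries as Dynkin edges (a single edge where a_ij = a_ji = -1; a double or triple edge where a_ij * a_ji = 2 or 3), the diagram is a chain of 3 nodes with single edges (A_3). One simple-root ordering that puts it in standard form is (alpha_2, alpha_3, alpha_1). So the algebra is type A_3, i.e. sl(4).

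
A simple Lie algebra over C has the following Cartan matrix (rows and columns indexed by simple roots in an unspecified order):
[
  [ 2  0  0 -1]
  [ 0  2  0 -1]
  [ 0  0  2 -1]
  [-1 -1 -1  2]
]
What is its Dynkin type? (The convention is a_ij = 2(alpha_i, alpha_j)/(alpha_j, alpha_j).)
D_4

The matrix has rank 4 with 2's on the diagonal. Reading the off-diagonal entries as Dynkin edges (a single edge where a_ij = a_ji = -1; a double or triple edge where a_ij * a_ji = 2 or 3), the diagram is a chain of 2 nodes with a fork of two nodes at one end (D_4). One simple-root ordering that puts it in standard form is (alpha_1, alpha_4, alpha_3, alpha_2). So the algebra is type D_4, i.e. so(8).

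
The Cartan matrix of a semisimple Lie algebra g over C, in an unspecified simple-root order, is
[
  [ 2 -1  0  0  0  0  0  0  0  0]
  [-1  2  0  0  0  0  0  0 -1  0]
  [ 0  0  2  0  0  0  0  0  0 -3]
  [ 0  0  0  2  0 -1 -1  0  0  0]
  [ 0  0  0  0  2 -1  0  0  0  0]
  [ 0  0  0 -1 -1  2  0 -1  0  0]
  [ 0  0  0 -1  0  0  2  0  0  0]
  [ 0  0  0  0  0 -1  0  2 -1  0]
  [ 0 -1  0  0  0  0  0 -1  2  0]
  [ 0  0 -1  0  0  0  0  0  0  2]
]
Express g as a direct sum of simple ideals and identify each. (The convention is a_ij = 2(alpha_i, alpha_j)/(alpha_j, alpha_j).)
The diagram associated to this matrix has two connected components: the simple roots {alpha_1, alpha_2, alpha_4, alpha_5, alpha_6, alpha_7, alpha_8, alpha_9} form a chain of 7 nodes with one extra node attached to the third node from one end (E_8), and {alpha_3, alpha_10} form two nodes joined by a triple edge (G_2). A semisimple Lie algebra decomposes uniquely as the direct sum of simple ideals, one per connected component of its Dynkin diagram, so g ≅ E_8 ⊕ G_2 (dimension 248 + 14 = 262).

E_8 ⊕ G_2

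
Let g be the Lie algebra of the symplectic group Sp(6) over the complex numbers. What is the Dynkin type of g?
This is sp(6), which has dimension 6(6+1)/2 = 21 and rank 6/2 = 3. In the classification of classical Lie algebras, the symplectic algebra sp(2n) has type C_n; here n = 3, so the Dynkin diagram is a chain of 3 nodes with a double edge at one end; the terminal node there is the unique long simple root (C_3). Hence the type is C_3.

type C_3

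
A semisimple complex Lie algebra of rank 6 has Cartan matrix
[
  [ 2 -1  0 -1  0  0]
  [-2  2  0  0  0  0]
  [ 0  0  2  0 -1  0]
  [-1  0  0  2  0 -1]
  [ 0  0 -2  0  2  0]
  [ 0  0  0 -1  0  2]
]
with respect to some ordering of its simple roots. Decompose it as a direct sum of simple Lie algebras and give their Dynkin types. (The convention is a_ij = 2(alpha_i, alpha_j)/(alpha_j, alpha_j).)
The diagram associated to this matrix has two connected components: the simple roots {alpha_3, alpha_5} form a chain of 2 nodes with a double edge at one end; the terminal node there is the unique short simple root (B_2), and {alpha_1, alpha_2, alpha_4, alpha_6} form a chain of 4 nodes with a double edge at one end; the terminal node there is the unique long simple root (C_4). A semisimple Lie algebra decomposes uniquely as the direct sum of simple ideals, one per connected component of its Dynkin diagram, so g ≅ B_2 ⊕ C_4 (dimension 10 + 36 = 46).

B2 ⊕ C4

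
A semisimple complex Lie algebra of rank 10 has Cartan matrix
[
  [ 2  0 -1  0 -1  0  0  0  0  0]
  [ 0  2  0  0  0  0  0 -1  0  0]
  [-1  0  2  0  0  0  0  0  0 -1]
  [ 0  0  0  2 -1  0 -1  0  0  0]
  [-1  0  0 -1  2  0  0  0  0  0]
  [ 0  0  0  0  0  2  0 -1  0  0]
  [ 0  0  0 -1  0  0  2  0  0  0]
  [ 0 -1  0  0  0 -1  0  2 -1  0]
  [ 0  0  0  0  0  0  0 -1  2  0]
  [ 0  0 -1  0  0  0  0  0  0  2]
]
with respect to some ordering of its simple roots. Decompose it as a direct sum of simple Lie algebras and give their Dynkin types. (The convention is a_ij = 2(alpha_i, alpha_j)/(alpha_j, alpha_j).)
The diagram associated to this matrix has two connected components: the simple roots {alpha_1, alpha_3, alpha_4, alpha_5, alpha_7, alpha_10} form a chain of 6 nodes with single edges (A_6), and {alpha_2, alpha_6, alpha_8, alpha_9} form a chain of 2 nodes with a fork of two nodes at one end (D_4). A semisimple Lie algebra decomposes uniquely as the direct sum of simple ideals, one per connected component of its Dynkin diagram, so g ≅ A_6 ⊕ D_4 (dimension 48 + 28 = 76).

A_6 (sl(7)) + D_4 (so(8))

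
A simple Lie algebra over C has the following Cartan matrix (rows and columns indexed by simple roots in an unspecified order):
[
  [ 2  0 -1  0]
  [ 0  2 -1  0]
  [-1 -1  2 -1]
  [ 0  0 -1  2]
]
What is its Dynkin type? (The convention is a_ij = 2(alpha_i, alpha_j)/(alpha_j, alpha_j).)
The matrix has rank 4 with 2's on the diagonal. Reading the off-diagonal entries as Dynkin edges (a single edge where a_ij = a_ji = -1; a double or triple edge where a_ij * a_ji = 2 or 3), the diagram is a chain of 2 nodes with a fork of two nodes at one end (D_4). One simple-root ordering that puts it in standard form is (alpha_2, alpha_3, alpha_4, alpha_1). So the algebra is type D_4, i.e. so(8).

D_4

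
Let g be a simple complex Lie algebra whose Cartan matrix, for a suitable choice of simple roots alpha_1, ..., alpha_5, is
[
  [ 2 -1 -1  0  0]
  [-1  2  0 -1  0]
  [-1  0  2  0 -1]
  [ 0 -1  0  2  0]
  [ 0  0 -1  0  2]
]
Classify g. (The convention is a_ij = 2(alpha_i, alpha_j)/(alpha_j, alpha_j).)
A_5 (sl(6))

The matrix has rank 5 with 2's on the diagonal. Reading the off-diagonal entries as Dynkin edges (a single edge where a_ij = a_ji = -1; a double or triple edge where a_ij * a_ji = 2 or 3), the diagram is a chain of 5 nodes with single edges (A_5). One simple-root ordering that puts it in standard form is (alpha_4, alpha_2, alpha_1, alpha_3, alpha_5). So the algebra is type A_5, i.e. sl(6).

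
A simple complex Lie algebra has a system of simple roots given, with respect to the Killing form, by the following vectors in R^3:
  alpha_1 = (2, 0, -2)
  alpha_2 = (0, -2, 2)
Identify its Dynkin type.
A_2

Compute the Cartan integers a_ij = 2(alpha_i, alpha_j)/(alpha_j, alpha_j); the resulting 2x2 Cartan matrix is
[[2, -1], [-1, 2]].
All simple roots have the same length, so the diagram is simply laced. The associated Dynkin diagram is a chain of 2 nodes with single edges (A_2), so the type is A_2 (the algebra sl(3)).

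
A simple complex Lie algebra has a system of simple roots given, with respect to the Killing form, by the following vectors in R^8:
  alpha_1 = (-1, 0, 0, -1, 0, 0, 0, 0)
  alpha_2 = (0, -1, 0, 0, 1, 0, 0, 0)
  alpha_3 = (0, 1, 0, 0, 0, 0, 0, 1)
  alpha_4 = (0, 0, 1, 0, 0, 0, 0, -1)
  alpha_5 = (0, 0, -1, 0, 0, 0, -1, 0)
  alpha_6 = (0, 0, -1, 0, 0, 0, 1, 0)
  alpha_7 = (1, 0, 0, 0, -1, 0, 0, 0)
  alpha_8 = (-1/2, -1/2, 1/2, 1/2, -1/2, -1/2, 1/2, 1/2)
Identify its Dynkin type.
type E_8

Compute the Cartan integers a_ij = 2(alpha_i, alpha_j)/(alpha_j, alpha_j); the resulting 8x8 Cartan matrix is
[[2, 0, 0, 0, 0, 0, -1, 0], [0, 2, -1, 0, 0, 0, -1, 0], [0, -1, 2, -1, 0, 0, 0, 0], [0, 0, -1, 2, -1, -1, 0, 0], [0, 0, 0, -1, 2, 0, 0, -1], [0, 0, 0, -1, 0, 2, 0, 0], [-1, -1, 0, 0, 0, 0, 2, 0], [0, 0, 0, 0, -1, 0, 0, 2]].
All simple roots have the same length, so the diagram is simply laced. The associated Dynkin diagram is a chain of 7 nodes with one extra node attached to the third node from one end (E_8), so the type is E_8.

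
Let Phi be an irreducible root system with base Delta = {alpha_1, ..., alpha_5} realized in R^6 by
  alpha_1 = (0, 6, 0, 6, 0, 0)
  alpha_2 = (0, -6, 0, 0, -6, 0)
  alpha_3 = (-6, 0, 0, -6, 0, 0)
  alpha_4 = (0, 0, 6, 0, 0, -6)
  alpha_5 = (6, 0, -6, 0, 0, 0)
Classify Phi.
Compute the Cartan integers a_ij = 2(alpha_i, alpha_j)/(alpha_j, alpha_j); the resulting 5x5 Cartan matrix is
[[2, -1, -1, 0, 0], [-1, 2, 0, 0, 0], [-1, 0, 2, 0, -1], [0, 0, 0, 2, -1], [0, 0, -1, -1, 2]].
All simple roots have the same length, so the diagram is simply laced. The associated Dynkin diagram is a chain of 5 nodes with single edges (A_5), so the type is A_5 (the algebra sl(6)).

A_5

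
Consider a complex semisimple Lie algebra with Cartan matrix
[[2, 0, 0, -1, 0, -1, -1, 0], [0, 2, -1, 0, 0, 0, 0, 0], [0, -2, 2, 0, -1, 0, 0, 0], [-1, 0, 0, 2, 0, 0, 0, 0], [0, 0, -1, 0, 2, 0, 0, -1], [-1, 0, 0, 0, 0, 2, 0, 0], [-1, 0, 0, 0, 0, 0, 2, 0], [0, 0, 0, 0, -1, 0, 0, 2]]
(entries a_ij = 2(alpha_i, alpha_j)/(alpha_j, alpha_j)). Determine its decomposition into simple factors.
The diagram associated to this matrix has two connected components: the simple roots {alpha_2, alpha_3, alpha_5, alpha_8} form a chain of 4 nodes with a double edge at one end; the terminal node there is the unique short simple root (B_4), and {alpha_1, alpha_4, alpha_6, alpha_7} form a chain of 2 nodes with a fork of two nodes at one end (D_4). A semisimple Lie algebra decomposes uniquely as the direct sum of simple ideals, one per connected component of its Dynkin diagram, so g ≅ B_4 ⊕ D_4 (dimension 36 + 28 = 64).

B_4 ⊕ D_4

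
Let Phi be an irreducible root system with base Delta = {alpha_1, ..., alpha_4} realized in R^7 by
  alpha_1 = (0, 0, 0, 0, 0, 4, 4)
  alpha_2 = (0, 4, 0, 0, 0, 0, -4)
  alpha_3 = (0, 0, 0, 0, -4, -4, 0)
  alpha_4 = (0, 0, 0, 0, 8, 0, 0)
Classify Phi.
Compute the Cartan integers a_ij = 2(alpha_i, alpha_j)/(alpha_j, alpha_j); the resulting 4x4 Cartan matrix is
[[2, -1, -1, 0], [-1, 2, 0, 0], [-1, 0, 2, -1], [0, 0, -2, 2]].
The roots have two lengths (squared-length ratio 2:1); the short ones are alpha_{1,2,3}. The associated Dynkin diagram is a chain of 4 nodes with a double edge at one end; the terminal node there is the unique long simple root (C_4), so the type is C_4 (the algebra sp(8)).

type C_4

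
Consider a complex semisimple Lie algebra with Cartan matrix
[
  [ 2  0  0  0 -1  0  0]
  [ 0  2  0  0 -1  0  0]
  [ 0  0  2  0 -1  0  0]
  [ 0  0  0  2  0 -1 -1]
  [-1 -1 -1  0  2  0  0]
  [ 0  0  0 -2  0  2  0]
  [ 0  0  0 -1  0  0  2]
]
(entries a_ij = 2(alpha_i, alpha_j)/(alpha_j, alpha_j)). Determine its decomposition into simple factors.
C_3 + D_4

The diagram associated to this matrix has two connected components: the simple roots {alpha_4, alpha_6, alpha_7} form a chain of 3 nodes with a double edge at one end; the terminal node there is the unique long simple root (C_3), and {alpha_1, alpha_2, alpha_3, alpha_5} form a chain of 2 nodes with a fork of two nodes at one end (D_4). A semisimple Lie algebra decomposes uniquely as the direct sum of simple ideals, one per connected component of its Dynkin diagram, so g ≅ C_3 ⊕ D_4 (dimension 21 + 28 = 49).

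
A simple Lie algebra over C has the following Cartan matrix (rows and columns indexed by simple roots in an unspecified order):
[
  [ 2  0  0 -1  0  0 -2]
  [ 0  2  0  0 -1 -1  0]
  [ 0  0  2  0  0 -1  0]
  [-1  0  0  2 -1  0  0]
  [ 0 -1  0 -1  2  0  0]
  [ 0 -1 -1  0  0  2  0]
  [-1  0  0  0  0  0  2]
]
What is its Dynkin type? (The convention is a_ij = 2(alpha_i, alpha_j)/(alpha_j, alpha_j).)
B_7

The matrix has rank 7 with 2's on the diagonal. Reading the off-diagonal entries as Dynkin edges (a single edge where a_ij = a_ji = -1; a double or triple edge where a_ij * a_ji = 2 or 3), the diagram is a chain of 7 nodes with a double edge at one end; the terminal node there is the unique short simple root (B_7). One simple-root ordering that puts it in standard form is (alpha_3, alpha_6, alpha_2, alpha_5, alpha_4, alpha_1, alpha_7). So the algebra is type B_7, i.e. so(15).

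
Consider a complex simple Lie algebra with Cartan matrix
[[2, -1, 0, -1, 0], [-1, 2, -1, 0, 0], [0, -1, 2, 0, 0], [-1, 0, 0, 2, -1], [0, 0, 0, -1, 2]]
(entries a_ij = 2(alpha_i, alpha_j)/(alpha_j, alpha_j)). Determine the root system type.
The matrix has rank 5 with 2's on the diagonal. Reading the off-diagonal entries as Dynkin edges (a single edge where a_ij = a_ji = -1; a double or triple edge where a_ij * a_ji = 2 or 3), the diagram is a chain of 5 nodes with single edges (A_5). One simple-root ordering that puts it in standard form is (alpha_3, alpha_2, alpha_1, alpha_4, alpha_5). So the algebra is type A_5, i.e. sl(6).

A_5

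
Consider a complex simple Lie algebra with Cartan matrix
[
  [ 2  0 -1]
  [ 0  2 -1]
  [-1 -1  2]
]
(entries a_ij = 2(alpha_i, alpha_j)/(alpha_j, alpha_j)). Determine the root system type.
The matrix has rank 3 with 2's on the diagonal. Reading the off-diagonal entries as Dynkin edges (a single edge where a_ij = a_ji = -1; a double or triple edge where a_ij * a_ji = 2 or 3), the diagram is a chain of 3 nodes with single edges (A_3). One simple-root ordering that puts it in standard form is (alpha_2, alpha_3, alpha_1). So the algebra is type A_3, i.e. sl(4).

type A_3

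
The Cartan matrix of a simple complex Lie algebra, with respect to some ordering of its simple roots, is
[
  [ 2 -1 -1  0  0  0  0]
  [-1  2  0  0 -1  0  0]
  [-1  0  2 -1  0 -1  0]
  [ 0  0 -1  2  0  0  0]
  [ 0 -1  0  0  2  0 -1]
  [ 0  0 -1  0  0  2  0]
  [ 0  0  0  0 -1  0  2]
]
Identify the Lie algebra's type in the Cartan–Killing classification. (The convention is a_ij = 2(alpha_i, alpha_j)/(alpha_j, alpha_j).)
D7

The matrix has rank 7 with 2's on the diagonal. Reading the off-diagonal entries as Dynkin edges (a single edge where a_ij = a_ji = -1; a double or triple edge where a_ij * a_ji = 2 or 3), the diagram is a chain of 5 nodes with a fork of two nodes at one end (D_7). One simple-root ordering that puts it in standard form is (alpha_7, alpha_5, alpha_2, alpha_1, alpha_3, alpha_6, alpha_4). So the algebra is type D_7, i.e. so(14).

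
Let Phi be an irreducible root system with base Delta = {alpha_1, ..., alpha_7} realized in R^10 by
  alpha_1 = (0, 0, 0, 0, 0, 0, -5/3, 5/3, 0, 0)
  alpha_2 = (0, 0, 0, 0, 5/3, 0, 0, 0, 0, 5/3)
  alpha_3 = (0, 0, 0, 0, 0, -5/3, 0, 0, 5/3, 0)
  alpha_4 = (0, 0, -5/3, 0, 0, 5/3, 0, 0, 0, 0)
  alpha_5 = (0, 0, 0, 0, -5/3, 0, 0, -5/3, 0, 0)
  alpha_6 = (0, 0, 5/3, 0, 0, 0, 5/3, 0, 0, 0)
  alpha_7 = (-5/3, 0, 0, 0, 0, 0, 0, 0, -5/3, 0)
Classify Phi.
A_7

Compute the Cartan integers a_ij = 2(alpha_i, alpha_j)/(alpha_j, alpha_j); the resulting 7x7 Cartan matrix is
[[2, 0, 0, 0, -1, -1, 0], [0, 2, 0, 0, -1, 0, 0], [0, 0, 2, -1, 0, 0, -1], [0, 0, -1, 2, 0, -1, 0], [-1, -1, 0, 0, 2, 0, 0], [-1, 0, 0, -1, 0, 2, 0], [0, 0, -1, 0, 0, 0, 2]].
All simple roots have the same length, so the diagram is simply laced. The associated Dynkin diagram is a chain of 7 nodes with single edges (A_7), so the type is A_7 (the algebra sl(8)).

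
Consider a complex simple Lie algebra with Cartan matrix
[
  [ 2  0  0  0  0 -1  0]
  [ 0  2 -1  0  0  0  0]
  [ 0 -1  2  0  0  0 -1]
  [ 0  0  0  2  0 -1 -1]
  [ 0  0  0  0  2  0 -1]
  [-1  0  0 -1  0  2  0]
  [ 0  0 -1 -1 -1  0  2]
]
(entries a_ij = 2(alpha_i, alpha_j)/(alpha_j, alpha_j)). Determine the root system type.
The matrix has rank 7 with 2's on the diagonal. Reading the off-diagonal entries as Dynkin edges (a single edge where a_ij = a_ji = -1; a double or triple edge where a_ij * a_ji = 2 or 3), the diagram is a chain of 6 nodes with one extra node attached to the third node from one end (E_7). One simple-root ordering that puts it in standard form is (alpha_2, alpha_5, alpha_3, alpha_7, alpha_4, alpha_6, alpha_1). So the algebra is type E_7.

type E_7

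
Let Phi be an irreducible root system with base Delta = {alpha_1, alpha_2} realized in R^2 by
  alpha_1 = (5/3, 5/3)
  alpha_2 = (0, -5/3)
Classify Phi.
B_2 (so(5))

Compute the Cartan integers a_ij = 2(alpha_i, alpha_j)/(alpha_j, alpha_j); the resulting 2x2 Cartan matrix is
[[2, -2], [-1, 2]].
The roots have two lengths (squared-length ratio 2:1); the short ones are alpha_{2}. The associated Dynkin diagram is a chain of 2 nodes with a double edge at one end; the terminal node there is the unique short simple root (B_2), so the type is B_2 (the algebra so(5)).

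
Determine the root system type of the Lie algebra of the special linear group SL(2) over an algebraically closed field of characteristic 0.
A1

This is sl(2), which has dimension 2^2 - 1 = 3 and rank 2 - 1 = 1 (a Cartan subalgebra is the diagonal traceless matrices). In the classification of classical Lie algebras, the special linear algebra sl(n+1) has type A_n; here n = 1, so the Dynkin diagram is a chain of 1 nodes with single edges (A_1). Hence the type is A_1.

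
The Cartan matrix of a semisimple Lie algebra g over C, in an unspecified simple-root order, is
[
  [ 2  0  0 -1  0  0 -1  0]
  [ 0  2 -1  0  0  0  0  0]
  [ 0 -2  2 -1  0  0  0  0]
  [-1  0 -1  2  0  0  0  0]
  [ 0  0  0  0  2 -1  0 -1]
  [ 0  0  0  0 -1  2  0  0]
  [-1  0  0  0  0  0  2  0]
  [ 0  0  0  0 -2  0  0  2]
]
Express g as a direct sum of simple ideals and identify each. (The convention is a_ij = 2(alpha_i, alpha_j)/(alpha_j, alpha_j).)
B_5 (so(11)) ⊕ C_3 (sp(6))

The diagram associated to this matrix has two connected components: the simple roots {alpha_1, alpha_2, alpha_3, alpha_4, alpha_7} form a chain of 5 nodes with a double edge at one end; the terminal node there is the unique short simple root (B_5), and {alpha_5, alpha_6, alpha_8} form a chain of 3 nodes with a double edge at one end; the terminal node there is the unique long simple root (C_3). A semisimple Lie algebra decomposes uniquely as the direct sum of simple ideals, one per connected component of its Dynkin diagram, so g ≅ B_5 ⊕ C_3 (dimension 55 + 21 = 76).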